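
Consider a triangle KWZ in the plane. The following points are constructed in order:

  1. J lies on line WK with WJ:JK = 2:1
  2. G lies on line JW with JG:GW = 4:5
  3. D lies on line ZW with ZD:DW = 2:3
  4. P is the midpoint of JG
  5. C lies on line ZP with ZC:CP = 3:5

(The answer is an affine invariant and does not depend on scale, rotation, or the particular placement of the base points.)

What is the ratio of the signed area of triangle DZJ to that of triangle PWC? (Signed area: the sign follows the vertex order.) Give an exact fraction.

Set K = (0, 0), W = (1, 0), Z = (0, 1); any affine frame gives the same invariant.
1. J lies on line WK with WJ:JK = 2:1 ⇒ J = (1/3, 0)
2. G lies on line JW with JG:GW = 4:5 ⇒ G = (17/27, 0)
3. D lies on line ZW with ZD:DW = 2:3 ⇒ D = (2/5, 3/5)
4. P is the midpoint of JG ⇒ P = (13/27, 0)
5. C lies on line ZP with ZC:CP = 3:5 ⇒ C = (13/72, 5/8)
2·[DZJ] = 4/15, 2·[PWC] = 35/108
[DZJ]:[PWC] = 4/15:35/108 = 144/175

[DZJ]:[PWC] = 144/175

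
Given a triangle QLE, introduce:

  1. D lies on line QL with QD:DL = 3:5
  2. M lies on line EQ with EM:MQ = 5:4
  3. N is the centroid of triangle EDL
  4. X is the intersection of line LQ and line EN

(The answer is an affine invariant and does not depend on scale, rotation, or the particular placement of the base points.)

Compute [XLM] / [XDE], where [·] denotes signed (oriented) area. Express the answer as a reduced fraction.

[XLM]:[XDE] = -4/9

Work in coordinates with Q = (0, 0), L = (1, 0), E = (0, 1).
1. D lies on line QL with QD:DL = 3:5 ⇒ D = (3/8, 0)
2. M lies on line EQ with EM:MQ = 5:4 ⇒ M = (0, 4/9)
3. N is the centroid of triangle EDL ⇒ N = (11/24, 1/3)
4. X is the intersection of line LQ and line EN ⇒ X = (11/16, 0)
2·[XLM] = 5/36, 2·[XDE] = -5/16
[XLM]:[XDE] = 5/36:-5/16 = -4/9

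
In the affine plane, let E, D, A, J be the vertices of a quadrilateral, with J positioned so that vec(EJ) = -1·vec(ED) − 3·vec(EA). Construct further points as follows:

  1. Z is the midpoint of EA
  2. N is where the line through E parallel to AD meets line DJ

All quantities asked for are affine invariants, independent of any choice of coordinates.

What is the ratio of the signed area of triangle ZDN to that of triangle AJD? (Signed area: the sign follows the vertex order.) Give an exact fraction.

[ZDN]:[AJD] = -4/25

Work in coordinates with E = (0, 0), D = (1, 0), A = (0, 1), J = (-1, -3).
1. Z is the midpoint of EA ⇒ Z = (0, 1/2)
2. N is where the line through E parallel to AD meets line DJ ⇒ N = (3/5, -3/5)
2·[ZDN] = -4/5, 2·[AJD] = 5
[ZDN]:[AJD] = -4/5:5 = -4/25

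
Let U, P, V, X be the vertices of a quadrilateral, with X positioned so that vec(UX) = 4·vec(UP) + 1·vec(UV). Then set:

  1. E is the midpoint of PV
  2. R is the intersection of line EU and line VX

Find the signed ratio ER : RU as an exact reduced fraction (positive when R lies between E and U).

Set U = (0, 0), P = (1, 0), V = (0, 1), X = (4, 1); any affine frame gives the same invariant.
1. E is the midpoint of PV ⇒ E = (1/2, 1/2)
2. R is the intersection of line EU and line VX ⇒ R = (1, 1)
R = E + t·(U−E) with t = -1, so ER:RU = t:(1−t) = -1:2

ER:RU = -1/2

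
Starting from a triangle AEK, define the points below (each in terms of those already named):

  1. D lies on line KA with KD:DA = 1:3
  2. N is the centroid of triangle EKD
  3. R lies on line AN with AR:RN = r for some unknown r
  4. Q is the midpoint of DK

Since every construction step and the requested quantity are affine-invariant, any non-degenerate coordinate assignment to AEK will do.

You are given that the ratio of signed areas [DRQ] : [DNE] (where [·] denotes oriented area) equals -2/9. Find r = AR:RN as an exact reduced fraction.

r = 4/5

Work in coordinates with A = (0, 0), E = (1, 0), K = (0, 1).
1. D lies on line KA with KD:DA = 1:3 ⇒ D = (0, 3/4)
2. N is the centroid of triangle EKD ⇒ N = (1/3, 7/12)
3. With AR:RN = r, write λ = r/(r+1) so R = A + λ·(N−A); R is affine-linear in λ
4. Q is the midpoint of DK ⇒ Q = (0, 7/8)
Every point depending on R is an affine combination of R and λ-independent points, so each such coordinate is linear in λ; the λ² term in each signed area is a multiple of (N−A)×(N−A) = 0, so 2·[DRQ] and 2·[DNE] are each linear in λ. Evaluating at λ=0 and λ=1:
  2·[DRQ] = 1/24·λ,   2·[DNE] = -1/12
So [DRQ]:[DNE] = (1/24·λ) / (-1/12). Setting this equal to -2/9:
  1/24·λ = -2/9·(-1/12)  ⇒  λ = 4/9
Then r = λ/(1−λ) = (4/9)/(5/9) = 4/5. Check: with r = 4/5, R = (4/27, 7/27) and [DRQ]:[DNE] = -2/9 as required.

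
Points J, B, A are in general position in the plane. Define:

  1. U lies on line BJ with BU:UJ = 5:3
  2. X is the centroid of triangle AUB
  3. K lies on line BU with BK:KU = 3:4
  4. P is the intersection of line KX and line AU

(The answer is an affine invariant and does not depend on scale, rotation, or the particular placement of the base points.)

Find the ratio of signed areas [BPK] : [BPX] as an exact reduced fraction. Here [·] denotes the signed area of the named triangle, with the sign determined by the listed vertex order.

[BPK]:[BPX] = 12/7

Set J = (0, 0), B = (1, 0), A = (0, 1); any affine frame gives the same invariant.
1. U lies on line BJ with BU:UJ = 5:3 ⇒ U = (3/8, 0)
2. X is the centroid of triangle AUB ⇒ X = (11/24, 1/3)
3. K lies on line BU with BK:KU = 3:4 ⇒ K = (41/56, 0)
4. P is the intersection of line KX and line AU ⇒ P = (3/40, 4/5)
2·[BPK] = 3/14, 2·[BPX] = 1/8
[BPK]:[BPX] = 3/14:1/8 = 12/7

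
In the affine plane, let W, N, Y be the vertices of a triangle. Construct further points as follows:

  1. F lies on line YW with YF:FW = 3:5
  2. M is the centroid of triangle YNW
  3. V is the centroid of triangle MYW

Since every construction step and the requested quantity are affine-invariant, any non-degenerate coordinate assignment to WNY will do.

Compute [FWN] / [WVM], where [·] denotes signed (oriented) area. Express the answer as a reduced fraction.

Choose coordinates W = (0, 0), N = (1, 0), Y = (0, 1).
1. F lies on line YW with YF:FW = 3:5 ⇒ F = (0, 5/8)
2. M is the centroid of triangle YNW ⇒ M = (1/3, 1/3)
3. V is the centroid of triangle MYW ⇒ V = (1/9, 4/9)
2·[FWN] = 5/8, 2·[WVM] = -1/9
[FWN]:[WVM] = 5/8:-1/9 = -45/8

[FWN]:[WVM] = -45/8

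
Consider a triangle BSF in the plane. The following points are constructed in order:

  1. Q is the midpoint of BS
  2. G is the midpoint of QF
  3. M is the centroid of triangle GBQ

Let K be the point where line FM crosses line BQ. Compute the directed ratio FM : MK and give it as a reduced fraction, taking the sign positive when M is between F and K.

Set B = (0, 0), S = (1, 0), F = (0, 1); any affine frame gives the same invariant.
1. Q is the midpoint of BS ⇒ Q = (1/2, 0)
2. G is the midpoint of QF ⇒ G = (1/4, 1/2)
3. M is the centroid of triangle GBQ ⇒ M = (1/4, 1/6)
line FM meets BQ at K = (3/10, 0)
M = F + t·(K−F) with t = 5/6, so FM:MK = 5/6:1/6

FM:MK = 5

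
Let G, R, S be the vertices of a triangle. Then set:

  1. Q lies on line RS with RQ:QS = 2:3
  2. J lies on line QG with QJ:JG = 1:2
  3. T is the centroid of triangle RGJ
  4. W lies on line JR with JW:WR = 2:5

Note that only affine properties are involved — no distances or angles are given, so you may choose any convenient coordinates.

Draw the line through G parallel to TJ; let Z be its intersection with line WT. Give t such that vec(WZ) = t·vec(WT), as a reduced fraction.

Choose coordinates G = (0, 0), R = (1, 0), S = (0, 1).
1. Q lies on line RS with RQ:QS = 2:3 ⇒ Q = (3/5, 2/5)
2. J lies on line QG with QJ:JG = 1:2 ⇒ J = (2/5, 4/15)
3. T is the centroid of triangle RGJ ⇒ T = (7/15, 4/45)
4. W lies on line JR with JW:WR = 2:5 ⇒ W = (4/7, 4/21)
through G parallel to TJ: direction (-1/15, 8/45); meets WT at Z = (1/10, -4/15)
Z = W + t·(T−W) with t = 9/2

t = 9/2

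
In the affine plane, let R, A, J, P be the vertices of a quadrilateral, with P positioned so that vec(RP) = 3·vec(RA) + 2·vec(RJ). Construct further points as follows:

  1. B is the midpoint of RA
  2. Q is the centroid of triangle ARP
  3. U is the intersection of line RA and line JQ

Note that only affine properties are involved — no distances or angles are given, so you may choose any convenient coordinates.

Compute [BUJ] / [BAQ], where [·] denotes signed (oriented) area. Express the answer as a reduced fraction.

Choose coordinates R = (0, 0), A = (1, 0), J = (0, 1), P = (3, 2).
1. B is the midpoint of RA ⇒ B = (1/2, 0)
2. Q is the centroid of triangle ARP ⇒ Q = (4/3, 2/3)
3. U is the intersection of line RA and line JQ ⇒ U = (4, 0)
2·[BUJ] = 7/2, 2·[BAQ] = 1/3
[BUJ]:[BAQ] = 7/2:1/3 = 21/2

[BUJ]:[BAQ] = 21/2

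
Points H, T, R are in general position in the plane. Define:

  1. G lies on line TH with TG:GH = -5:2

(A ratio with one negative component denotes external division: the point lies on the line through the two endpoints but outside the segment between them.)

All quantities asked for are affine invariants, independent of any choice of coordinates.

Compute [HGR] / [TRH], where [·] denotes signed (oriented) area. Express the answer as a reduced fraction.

Set H = (0, 0), T = (1, 0), R = (0, 1); any affine frame gives the same invariant.
1. G lies on line TH with TG:GH = -5:2 ⇒ G = (-2/3, 0)
2·[HGR] = -2/3, 2·[TRH] = 1
[HGR]:[TRH] = -2/3:1 = -2/3

[HGR]:[TRH] = -2/3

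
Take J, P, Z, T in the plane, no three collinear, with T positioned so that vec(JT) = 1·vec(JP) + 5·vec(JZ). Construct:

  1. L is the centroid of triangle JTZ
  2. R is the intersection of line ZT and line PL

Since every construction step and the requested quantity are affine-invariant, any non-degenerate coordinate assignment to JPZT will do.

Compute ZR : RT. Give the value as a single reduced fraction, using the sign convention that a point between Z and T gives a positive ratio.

ZR:RT = 2/5

Work in coordinates with J = (0, 0), P = (1, 0), Z = (0, 1), T = (1, 5).
1. L is the centroid of triangle JTZ ⇒ L = (1/3, 2)
2. R is the intersection of line ZT and line PL ⇒ R = (2/7, 15/7)
R = Z + t·(T−Z) with t = 2/7, so ZR:RT = t:(1−t) = 2/7:5/7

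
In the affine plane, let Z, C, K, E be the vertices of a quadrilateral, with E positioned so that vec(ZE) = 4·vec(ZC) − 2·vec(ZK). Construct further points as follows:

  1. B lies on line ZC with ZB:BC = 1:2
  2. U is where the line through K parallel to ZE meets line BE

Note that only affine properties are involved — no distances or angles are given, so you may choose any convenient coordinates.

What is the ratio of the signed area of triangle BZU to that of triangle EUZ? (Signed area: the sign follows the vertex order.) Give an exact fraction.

Set Z = (0, 0), C = (1, 0), K = (0, 1), E = (4, -2); any affine frame gives the same invariant.
1. B lies on line ZC with ZB:BC = 1:2 ⇒ B = (1/3, 0)
2. U is where the line through K parallel to ZE meets line BE ⇒ U = (-18, 10)
2·[BZU] = -10/3, 2·[EUZ] = 4
[BZU]:[EUZ] = -10/3:4 = -5/6

[BZU]:[EUZ] = -5/6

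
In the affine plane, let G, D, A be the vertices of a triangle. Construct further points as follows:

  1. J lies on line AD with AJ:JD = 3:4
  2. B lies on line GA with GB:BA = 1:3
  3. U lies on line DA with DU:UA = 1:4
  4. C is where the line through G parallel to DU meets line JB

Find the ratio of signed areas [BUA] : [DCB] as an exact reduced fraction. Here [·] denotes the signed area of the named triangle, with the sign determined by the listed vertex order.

[BUA]:[DCB] = -21/5

Work in coordinates with G = (0, 0), D = (1, 0), A = (0, 1).
1. J lies on line AD with AJ:JD = 3:4 ⇒ J = (3/7, 4/7)
2. B lies on line GA with GB:BA = 1:3 ⇒ B = (0, 1/4)
3. U lies on line DA with DU:UA = 1:4 ⇒ U = (4/5, 1/5)
4. C is where the line through G parallel to DU meets line JB ⇒ C = (-1/7, 1/7)
2·[BUA] = 3/5, 2·[DCB] = -1/7
[BUA]:[DCB] = 3/5:-1/7 = -21/5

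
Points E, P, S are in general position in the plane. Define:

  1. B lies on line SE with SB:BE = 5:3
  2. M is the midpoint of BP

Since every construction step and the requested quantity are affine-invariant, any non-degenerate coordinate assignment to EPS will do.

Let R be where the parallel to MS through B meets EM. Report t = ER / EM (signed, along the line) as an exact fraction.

t = 3/8

Set E = (0, 0), P = (1, 0), S = (0, 1); any affine frame gives the same invariant.
1. B lies on line SE with SB:BE = 5:3 ⇒ B = (0, 3/8)
2. M is the midpoint of BP ⇒ M = (1/2, 3/16)
through B parallel to MS: direction (-1/2, 13/16); meets EM at R = (3/16, 9/128)
R = E + t·(M−E) with t = 3/8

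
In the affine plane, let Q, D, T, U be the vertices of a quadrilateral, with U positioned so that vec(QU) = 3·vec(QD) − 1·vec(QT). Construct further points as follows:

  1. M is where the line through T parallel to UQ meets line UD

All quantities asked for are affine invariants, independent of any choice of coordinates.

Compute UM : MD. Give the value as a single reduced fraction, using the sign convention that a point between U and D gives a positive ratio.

Set Q = (0, 0), D = (1, 0), T = (0, 1), U = (3, -1); any affine frame gives the same invariant.
1. M is where the line through T parallel to UQ meets line UD ⇒ M = (-3, 2)
M = U + t·(D−U) with t = 3, so UM:MD = t:(1−t) = 3:-2

UM:MD = -3/2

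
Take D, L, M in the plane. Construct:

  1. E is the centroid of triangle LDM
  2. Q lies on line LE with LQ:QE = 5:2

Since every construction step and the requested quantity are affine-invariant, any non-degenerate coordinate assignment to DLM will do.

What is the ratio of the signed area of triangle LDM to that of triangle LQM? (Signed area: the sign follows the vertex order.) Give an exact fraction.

Choose coordinates D = (0, 0), L = (1, 0), M = (0, 1).
1. E is the centroid of triangle LDM ⇒ E = (1/3, 1/3)
2. Q lies on line LE with LQ:QE = 5:2 ⇒ Q = (11/21, 5/21)
2·[LDM] = -1, 2·[LQM] = -5/21
[LDM]:[LQM] = -1:-5/21 = 21/5

[LDM]:[LQM] = 21/5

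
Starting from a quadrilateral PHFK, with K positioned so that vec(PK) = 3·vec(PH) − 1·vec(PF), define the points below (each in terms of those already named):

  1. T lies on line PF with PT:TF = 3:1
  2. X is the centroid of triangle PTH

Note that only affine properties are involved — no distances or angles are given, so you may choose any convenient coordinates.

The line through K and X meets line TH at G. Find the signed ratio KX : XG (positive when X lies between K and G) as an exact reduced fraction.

Set P = (0, 0), H = (1, 0), F = (0, 1), K = (3, -1); any affine frame gives the same invariant.
1. T lies on line PF with PT:TF = 3:1 ⇒ T = (0, 3/4)
2. X is the centroid of triangle PTH ⇒ X = (1/3, 1/4)
line KX meets TH at G = (11/9, -1/6)
X = K + t·(G−K) with t = 3/2, so KX:XG = 3/2:-1/2

KX:XG = -3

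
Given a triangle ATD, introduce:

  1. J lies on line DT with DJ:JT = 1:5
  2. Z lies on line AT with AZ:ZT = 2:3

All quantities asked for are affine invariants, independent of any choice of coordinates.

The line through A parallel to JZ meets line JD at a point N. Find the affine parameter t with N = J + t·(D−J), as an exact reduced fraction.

Work in coordinates with A = (0, 0), T = (1, 0), D = (0, 1).
1. J lies on line DT with DJ:JT = 1:5 ⇒ J = (1/6, 5/6)
2. Z lies on line AT with AZ:ZT = 2:3 ⇒ Z = (2/5, 0)
through A parallel to JZ: direction (7/30, -5/6); meets JD at N = (-7/18, 25/18)
N = J + t·(D−J) with t = 10/3

t = 10/3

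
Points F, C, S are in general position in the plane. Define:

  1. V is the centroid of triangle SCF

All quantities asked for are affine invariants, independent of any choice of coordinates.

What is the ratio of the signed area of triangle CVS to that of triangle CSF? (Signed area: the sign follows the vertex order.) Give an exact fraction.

[CVS]:[CSF] = -1/3

Assign F = (0, 0), C = (1, 0), S = (0, 1) — the answer is frame-independent, so this choice is without loss of generality.
1. V is the centroid of triangle SCF ⇒ V = (1/3, 1/3)
2·[CVS] = -1/3, 2·[CSF] = 1
[CVS]:[CSF] = -1/3:1 = -1/3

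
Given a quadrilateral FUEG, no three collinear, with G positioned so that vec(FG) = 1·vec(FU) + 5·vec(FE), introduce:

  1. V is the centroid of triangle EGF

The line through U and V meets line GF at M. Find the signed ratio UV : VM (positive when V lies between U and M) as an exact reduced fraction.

Assign F = (0, 0), U = (1, 0), E = (0, 1), G = (1, 5) — the answer is frame-independent, so this choice is without loss of generality.
1. V is the centroid of triangle EGF ⇒ V = (1/3, 2)
line UV meets GF at M = (3/8, 15/8)
V = U + t·(M−U) with t = 16/15, so UV:VM = 16/15:-1/15

UV:VM = -16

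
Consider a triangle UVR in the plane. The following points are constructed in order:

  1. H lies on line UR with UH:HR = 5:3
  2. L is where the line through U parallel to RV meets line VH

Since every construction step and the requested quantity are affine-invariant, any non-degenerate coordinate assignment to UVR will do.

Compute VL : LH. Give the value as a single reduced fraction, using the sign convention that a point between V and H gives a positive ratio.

Assign U = (0, 0), V = (1, 0), R = (0, 1) — the answer is frame-independent, so this choice is without loss of generality.
1. H lies on line UR with UH:HR = 5:3 ⇒ H = (0, 5/8)
2. L is where the line through U parallel to RV meets line VH ⇒ L = (-5/3, 5/3)
L = V + t·(H−V) with t = 8/3, so VL:LH = t:(1−t) = 8/3:-5/3

VL:LH = -8/5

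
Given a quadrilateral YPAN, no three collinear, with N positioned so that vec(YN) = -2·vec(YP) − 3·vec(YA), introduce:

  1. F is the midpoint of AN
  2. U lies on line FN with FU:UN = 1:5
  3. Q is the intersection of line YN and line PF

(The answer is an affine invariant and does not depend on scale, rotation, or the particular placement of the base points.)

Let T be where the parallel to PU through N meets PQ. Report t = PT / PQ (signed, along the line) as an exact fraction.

t = -20/3

Work in coordinates with Y = (0, 0), P = (1, 0), A = (0, 1), N = (-2, -3).
1. F is the midpoint of AN ⇒ F = (-1, -1)
2. U lies on line FN with FU:UN = 1:5 ⇒ U = (-7/6, -4/3)
3. Q is the intersection of line YN and line PF ⇒ Q = (-1/2, -3/4)
through N parallel to PU: direction (-13/6, -4/3); meets PQ at T = (11, 5)
T = P + t·(Q−P) with t = -20/3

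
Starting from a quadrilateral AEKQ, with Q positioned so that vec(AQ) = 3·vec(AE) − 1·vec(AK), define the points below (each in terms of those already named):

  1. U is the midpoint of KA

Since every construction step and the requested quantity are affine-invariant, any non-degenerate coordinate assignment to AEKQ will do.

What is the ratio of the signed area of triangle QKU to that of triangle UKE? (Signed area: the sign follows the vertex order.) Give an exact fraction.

Set A = (0, 0), E = (1, 0), K = (0, 1), Q = (3, -1); any affine frame gives the same invariant.
1. U is the midpoint of KA ⇒ U = (0, 1/2)
2·[QKU] = 3/2, 2·[UKE] = -1/2
[QKU]:[UKE] = 3/2:-1/2 = -3

[QKU]:[UKE] = -3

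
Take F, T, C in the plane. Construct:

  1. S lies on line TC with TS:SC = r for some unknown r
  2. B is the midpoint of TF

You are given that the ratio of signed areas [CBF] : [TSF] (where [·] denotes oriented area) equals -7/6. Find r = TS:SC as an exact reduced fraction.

r = 3/4

Set F = (0, 0), T = (1, 0), C = (0, 1); any affine frame gives the same invariant.
1. With TS:SC = r, write λ = r/(r+1) so S = T + λ·(C−T); S is affine-linear in λ
2. B is the midpoint of TF ⇒ B = (1/2, 0)
Every point depending on S is an affine combination of S and λ-independent points, so each such coordinate is linear in λ; the λ² term in each signed area is a multiple of (C−T)×(C−T) = 0, so 2·[CBF] and 2·[TSF] are each linear in λ. Evaluating at λ=0 and λ=1:
  2·[CBF] = -1/2,   2·[TSF] = λ
So [CBF]:[TSF] = (-1/2) / (λ). Setting this equal to -7/6:
  -1/2 = -7/6·(λ)  ⇒  λ = 3/7
Then r = λ/(1−λ) = (3/7)/(4/7) = 3/4. Check: with r = 3/4, S = (4/7, 3/7) and [CBF]:[TSF] = -7/6 as required.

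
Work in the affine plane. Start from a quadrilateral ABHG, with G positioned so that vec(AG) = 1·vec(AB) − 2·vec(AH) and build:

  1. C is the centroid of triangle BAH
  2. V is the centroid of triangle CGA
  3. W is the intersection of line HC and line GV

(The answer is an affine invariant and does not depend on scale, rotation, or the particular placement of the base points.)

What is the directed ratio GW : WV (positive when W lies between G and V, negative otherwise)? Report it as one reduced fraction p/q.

GW:WV = -3/2

Assign A = (0, 0), B = (1, 0), H = (0, 1), G = (1, -2) — the answer is frame-independent, so this choice is without loss of generality.
1. C is the centroid of triangle BAH ⇒ C = (1/3, 1/3)
2. V is the centroid of triangle CGA ⇒ V = (4/9, -5/9)
3. W is the intersection of line HC and line GV ⇒ W = (-2/3, 7/3)
W = G + t·(V−G) with t = 3, so GW:WV = t:(1−t) = 3:-2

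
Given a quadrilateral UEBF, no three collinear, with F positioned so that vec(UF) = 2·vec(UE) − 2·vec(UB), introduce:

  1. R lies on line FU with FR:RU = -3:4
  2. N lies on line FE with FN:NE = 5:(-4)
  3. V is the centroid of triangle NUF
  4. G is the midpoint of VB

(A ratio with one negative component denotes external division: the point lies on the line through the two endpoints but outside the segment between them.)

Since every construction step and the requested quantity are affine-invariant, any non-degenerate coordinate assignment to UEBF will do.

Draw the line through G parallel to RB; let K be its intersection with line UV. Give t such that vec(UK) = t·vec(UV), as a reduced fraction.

t = 21/26

Set U = (0, 0), E = (1, 0), B = (0, 1), F = (2, -2); any affine frame gives the same invariant.
1. R lies on line FU with FR:RU = -3:4 ⇒ R = (8, -8)
2. N lies on line FE with FN:NE = 5:(-4) ⇒ N = (-3, 8)
3. V is the centroid of triangle NUF ⇒ V = (-1/3, 2)
4. G is the midpoint of VB ⇒ G = (-1/6, 3/2)
through G parallel to RB: direction (-8, 9); meets UV at K = (-7/26, 21/13)
K = U + t·(V−U) with t = 21/26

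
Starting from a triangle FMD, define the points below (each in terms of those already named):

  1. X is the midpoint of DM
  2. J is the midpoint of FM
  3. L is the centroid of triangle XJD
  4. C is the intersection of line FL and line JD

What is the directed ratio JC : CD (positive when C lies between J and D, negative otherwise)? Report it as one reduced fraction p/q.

Set F = (0, 0), M = (1, 0), D = (0, 1); any affine frame gives the same invariant.
1. X is the midpoint of DM ⇒ X = (1/2, 1/2)
2. J is the midpoint of FM ⇒ J = (1/2, 0)
3. L is the centroid of triangle XJD ⇒ L = (1/3, 1/2)
4. C is the intersection of line FL and line JD ⇒ C = (2/7, 3/7)
C = J + t·(D−J) with t = 3/7, so JC:CD = t:(1−t) = 3/7:4/7

JC:CD = 3/4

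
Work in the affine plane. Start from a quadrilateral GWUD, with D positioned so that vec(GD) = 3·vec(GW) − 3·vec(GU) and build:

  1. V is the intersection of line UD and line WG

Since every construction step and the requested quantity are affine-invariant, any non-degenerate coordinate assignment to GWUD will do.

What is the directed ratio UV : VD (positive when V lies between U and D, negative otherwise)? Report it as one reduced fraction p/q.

Work in coordinates with G = (0, 0), W = (1, 0), U = (0, 1), D = (3, -3).
1. V is the intersection of line UD and line WG ⇒ V = (3/4, 0)
V = U + t·(D−U) with t = 1/4, so UV:VD = t:(1−t) = 1/4:3/4

UV:VD = 1/3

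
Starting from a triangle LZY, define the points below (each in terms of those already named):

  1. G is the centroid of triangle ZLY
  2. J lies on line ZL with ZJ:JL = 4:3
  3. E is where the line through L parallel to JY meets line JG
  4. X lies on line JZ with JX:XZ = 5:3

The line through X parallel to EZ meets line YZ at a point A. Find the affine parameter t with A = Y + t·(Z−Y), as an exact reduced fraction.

t = 29/38

Assign L = (0, 0), Z = (1, 0), Y = (0, 1) — the answer is frame-independent, so this choice is without loss of generality.
1. G is the centroid of triangle ZLY ⇒ G = (1/3, 1/3)
2. J lies on line ZL with ZJ:JL = 4:3 ⇒ J = (3/7, 0)
3. E is where the line through L parallel to JY meets line JG ⇒ E = (9/7, -3)
4. X lies on line JZ with JX:XZ = 5:3 ⇒ X = (11/14, 0)
through X parallel to EZ: direction (-2/7, 3); meets YZ at A = (29/38, 9/38)
A = Y + t·(Z−Y) with t = 29/38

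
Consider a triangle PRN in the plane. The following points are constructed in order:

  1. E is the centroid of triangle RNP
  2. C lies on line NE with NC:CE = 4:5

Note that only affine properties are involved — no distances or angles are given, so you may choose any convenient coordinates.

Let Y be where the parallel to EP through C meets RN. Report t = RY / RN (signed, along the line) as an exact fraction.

t = 7/9

Choose coordinates P = (0, 0), R = (1, 0), N = (0, 1).
1. E is the centroid of triangle RNP ⇒ E = (1/3, 1/3)
2. C lies on line NE with NC:CE = 4:5 ⇒ C = (4/27, 19/27)
through C parallel to EP: direction (-1/3, -1/3); meets RN at Y = (2/9, 7/9)
Y = R + t·(N−R) with t = 7/9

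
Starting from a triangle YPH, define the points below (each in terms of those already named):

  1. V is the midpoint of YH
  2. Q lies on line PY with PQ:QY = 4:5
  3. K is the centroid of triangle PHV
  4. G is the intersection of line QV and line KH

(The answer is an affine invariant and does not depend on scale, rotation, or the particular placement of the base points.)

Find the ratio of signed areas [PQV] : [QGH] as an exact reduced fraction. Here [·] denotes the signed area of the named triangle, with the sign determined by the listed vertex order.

[PQV]:[QGH] = -8/5

Set Y = (0, 0), P = (1, 0), H = (0, 1); any affine frame gives the same invariant.
1. V is the midpoint of YH ⇒ V = (0, 1/2)
2. Q lies on line PY with PQ:QY = 4:5 ⇒ Q = (5/9, 0)
3. K is the centroid of triangle PHV ⇒ K = (1/3, 1/2)
4. G is the intersection of line QV and line KH ⇒ G = (5/6, -1/4)
2·[PQV] = -2/9, 2·[QGH] = 5/36
[PQV]:[QGH] = -2/9:5/36 = -8/5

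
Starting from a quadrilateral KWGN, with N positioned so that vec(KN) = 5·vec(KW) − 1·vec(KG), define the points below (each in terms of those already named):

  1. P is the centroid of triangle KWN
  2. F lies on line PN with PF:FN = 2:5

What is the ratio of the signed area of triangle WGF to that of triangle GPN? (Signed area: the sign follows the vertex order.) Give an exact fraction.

[WGF]:[GPN] = -1/2

Assign K = (0, 0), W = (1, 0), G = (0, 1), N = (5, -1) — the answer is frame-independent, so this choice is without loss of generality.
1. P is the centroid of triangle KWN ⇒ P = (2, -1/3)
2. F lies on line PN with PF:FN = 2:5 ⇒ F = (20/7, -11/21)
2·[WGF] = -4/3, 2·[GPN] = 8/3
[WGF]:[GPN] = -4/3:8/3 = -1/2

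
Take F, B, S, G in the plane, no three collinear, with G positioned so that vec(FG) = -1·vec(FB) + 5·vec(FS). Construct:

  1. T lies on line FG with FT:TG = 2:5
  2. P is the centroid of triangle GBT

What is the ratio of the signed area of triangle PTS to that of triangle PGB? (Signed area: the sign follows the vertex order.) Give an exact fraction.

Set F = (0, 0), B = (1, 0), S = (0, 1), G = (-1, 5); any affine frame gives the same invariant.
1. T lies on line FG with FT:TG = 2:5 ⇒ T = (-2/7, 10/7)
2. P is the centroid of triangle GBT ⇒ P = (-2/21, 15/7)
2·[PTS] = 2/7, 2·[PGB] = -25/21
[PTS]:[PGB] = 2/7:-25/21 = -6/25

[PTS]:[PGB] = -6/25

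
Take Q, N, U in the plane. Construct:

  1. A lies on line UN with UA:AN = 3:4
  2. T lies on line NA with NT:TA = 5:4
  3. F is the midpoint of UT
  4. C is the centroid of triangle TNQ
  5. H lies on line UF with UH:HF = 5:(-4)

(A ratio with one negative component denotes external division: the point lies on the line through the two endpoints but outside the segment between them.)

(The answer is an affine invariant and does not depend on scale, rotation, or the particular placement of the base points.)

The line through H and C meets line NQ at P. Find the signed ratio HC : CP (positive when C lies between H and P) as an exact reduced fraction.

Choose coordinates Q = (0, 0), N = (1, 0), U = (0, 1).
1. A lies on line UN with UA:AN = 3:4 ⇒ A = (3/7, 4/7)
2. T lies on line NA with NT:TA = 5:4 ⇒ T = (43/63, 20/63)
3. F is the midpoint of UT ⇒ F = (43/126, 83/126)
4. C is the centroid of triangle TNQ ⇒ C = (106/189, 20/189)
5. H lies on line UF with UH:HF = 5:(-4) ⇒ H = (215/126, -89/126)
line HC meets NQ at P = (218/307, 0)
C = H + t·(P−H) with t = 307/267, so HC:CP = 307/267:-40/267

HC:CP = -307/40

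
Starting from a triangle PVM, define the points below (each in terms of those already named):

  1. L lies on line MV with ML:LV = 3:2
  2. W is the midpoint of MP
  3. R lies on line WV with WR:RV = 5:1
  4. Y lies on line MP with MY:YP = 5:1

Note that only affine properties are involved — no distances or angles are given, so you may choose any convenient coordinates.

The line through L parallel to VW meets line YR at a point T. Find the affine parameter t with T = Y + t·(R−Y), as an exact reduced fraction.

t = 8/5

Work in coordinates with P = (0, 0), V = (1, 0), M = (0, 1).
1. L lies on line MV with ML:LV = 3:2 ⇒ L = (3/5, 2/5)
2. W is the midpoint of MP ⇒ W = (0, 1/2)
3. R lies on line WV with WR:RV = 5:1 ⇒ R = (5/6, 1/12)
4. Y lies on line MP with MY:YP = 5:1 ⇒ Y = (0, 1/6)
through L parallel to VW: direction (-1, 1/2); meets YR at T = (4/3, 1/30)
T = Y + t·(R−Y) with t = 8/5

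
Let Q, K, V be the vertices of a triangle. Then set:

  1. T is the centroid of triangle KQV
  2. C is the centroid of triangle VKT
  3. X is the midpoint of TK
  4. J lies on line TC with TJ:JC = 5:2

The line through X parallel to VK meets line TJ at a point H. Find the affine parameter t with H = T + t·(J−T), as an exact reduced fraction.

Set Q = (0, 0), K = (1, 0), V = (0, 1); any affine frame gives the same invariant.
1. T is the centroid of triangle KQV ⇒ T = (1/3, 1/3)
2. C is the centroid of triangle VKT ⇒ C = (4/9, 4/9)
3. X is the midpoint of TK ⇒ X = (2/3, 1/6)
4. J lies on line TC with TJ:JC = 5:2 ⇒ J = (26/63, 26/63)
through X parallel to VK: direction (1, -1); meets TJ at H = (5/12, 5/12)
H = T + t·(J−T) with t = 21/20

t = 21/20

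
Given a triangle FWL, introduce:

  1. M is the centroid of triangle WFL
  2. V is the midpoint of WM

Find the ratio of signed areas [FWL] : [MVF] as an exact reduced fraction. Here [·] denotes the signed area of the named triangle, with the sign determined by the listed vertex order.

Work in coordinates with F = (0, 0), W = (1, 0), L = (0, 1).
1. M is the centroid of triangle WFL ⇒ M = (1/3, 1/3)
2. V is the midpoint of WM ⇒ V = (2/3, 1/6)
2·[FWL] = 1, 2·[MVF] = -1/6
[FWL]:[MVF] = 1:-1/6 = -6

[FWL]:[MVF] = -6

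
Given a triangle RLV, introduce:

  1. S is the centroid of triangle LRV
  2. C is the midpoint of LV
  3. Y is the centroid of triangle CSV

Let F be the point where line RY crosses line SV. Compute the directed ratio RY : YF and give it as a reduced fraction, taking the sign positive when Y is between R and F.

Set R = (0, 0), L = (1, 0), V = (0, 1); any affine frame gives the same invariant.
1. S is the centroid of triangle LRV ⇒ S = (1/3, 1/3)
2. C is the midpoint of LV ⇒ C = (1/2, 1/2)
3. Y is the centroid of triangle CSV ⇒ Y = (5/18, 11/18)
line RY meets SV at F = (5/21, 11/21)
Y = R + t·(F−R) with t = 7/6, so RY:YF = 7/6:-1/6

RY:YF = -7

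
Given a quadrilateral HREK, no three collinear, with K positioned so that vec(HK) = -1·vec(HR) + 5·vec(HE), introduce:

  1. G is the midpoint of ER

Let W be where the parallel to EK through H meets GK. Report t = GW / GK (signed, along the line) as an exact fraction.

t = 5/3

Assign H = (0, 0), R = (1, 0), E = (0, 1), K = (-1, 5) — the answer is frame-independent, so this choice is without loss of generality.
1. G is the midpoint of ER ⇒ G = (1/2, 1/2)
through H parallel to EK: direction (-1, 4); meets GK at W = (-2, 8)
W = G + t·(K−G) with t = 5/3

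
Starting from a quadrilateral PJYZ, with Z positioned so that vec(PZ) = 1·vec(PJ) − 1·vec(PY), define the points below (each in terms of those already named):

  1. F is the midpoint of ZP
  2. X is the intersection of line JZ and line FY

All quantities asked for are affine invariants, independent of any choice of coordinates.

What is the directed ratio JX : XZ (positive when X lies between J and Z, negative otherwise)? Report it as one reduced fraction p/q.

JX:XZ = -2

Assign P = (0, 0), J = (1, 0), Y = (0, 1), Z = (1, -1) — the answer is frame-independent, so this choice is without loss of generality.
1. F is the midpoint of ZP ⇒ F = (1/2, -1/2)
2. X is the intersection of line JZ and line FY ⇒ X = (1, -2)
X = J + t·(Z−J) with t = 2, so JX:XZ = t:(1−t) = 2:-1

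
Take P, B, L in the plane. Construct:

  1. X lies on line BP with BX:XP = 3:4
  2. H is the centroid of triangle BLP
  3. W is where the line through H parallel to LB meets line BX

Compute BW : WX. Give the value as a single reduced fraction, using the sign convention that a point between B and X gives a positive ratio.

BW:WX = 7/2

Choose coordinates P = (0, 0), B = (1, 0), L = (0, 1).
1. X lies on line BP with BX:XP = 3:4 ⇒ X = (4/7, 0)
2. H is the centroid of triangle BLP ⇒ H = (1/3, 1/3)
3. W is where the line through H parallel to LB meets line BX ⇒ W = (2/3, 0)
W = B + t·(X−B) with t = 7/9, so BW:WX = t:(1−t) = 7/9:2/9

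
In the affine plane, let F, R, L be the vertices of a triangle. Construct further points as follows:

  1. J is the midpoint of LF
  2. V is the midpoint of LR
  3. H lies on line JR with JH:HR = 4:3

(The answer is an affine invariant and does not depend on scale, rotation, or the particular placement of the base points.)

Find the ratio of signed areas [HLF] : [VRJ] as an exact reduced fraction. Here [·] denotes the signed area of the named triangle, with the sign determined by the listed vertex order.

Work in coordinates with F = (0, 0), R = (1, 0), L = (0, 1).
1. J is the midpoint of LF ⇒ J = (0, 1/2)
2. V is the midpoint of LR ⇒ V = (1/2, 1/2)
3. H lies on line JR with JH:HR = 4:3 ⇒ H = (4/7, 3/14)
2·[HLF] = 4/7, 2·[VRJ] = -1/4
[HLF]:[VRJ] = 4/7:-1/4 = -16/7

[HLF]:[VRJ] = -16/7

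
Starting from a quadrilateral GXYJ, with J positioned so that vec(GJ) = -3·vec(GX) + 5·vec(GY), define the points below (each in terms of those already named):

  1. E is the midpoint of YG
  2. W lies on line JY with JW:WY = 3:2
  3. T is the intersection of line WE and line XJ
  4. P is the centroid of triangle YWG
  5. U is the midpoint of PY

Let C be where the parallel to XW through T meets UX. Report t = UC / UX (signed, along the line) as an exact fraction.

Assign G = (0, 0), X = (1, 0), Y = (0, 1), J = (-3, 5) — the answer is frame-independent, so this choice is without loss of generality.
1. E is the midpoint of YG ⇒ E = (0, 1/2)
2. W lies on line JY with JW:WY = 3:2 ⇒ W = (-6/5, 13/5)
3. T is the intersection of line WE and line XJ ⇒ T = (-3/2, 25/8)
4. P is the centroid of triangle YWG ⇒ P = (-2/5, 6/5)
5. U is the midpoint of PY ⇒ U = (-1/5, 11/10)
through T parallel to XW: direction (-11/5, 13/5); meets UX at C = (23/14, -33/56)
C = U + t·(X−U) with t = 43/28

t = 43/28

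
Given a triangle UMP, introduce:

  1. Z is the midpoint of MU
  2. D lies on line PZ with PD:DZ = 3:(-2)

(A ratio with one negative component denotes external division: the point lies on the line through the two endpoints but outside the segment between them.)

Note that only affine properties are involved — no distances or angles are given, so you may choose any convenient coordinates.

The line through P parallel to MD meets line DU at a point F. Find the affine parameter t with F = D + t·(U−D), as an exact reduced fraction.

Set U = (0, 0), M = (1, 0), P = (0, 1); any affine frame gives the same invariant.
1. Z is the midpoint of MU ⇒ Z = (1/2, 0)
2. D lies on line PZ with PD:DZ = 3:(-2) ⇒ D = (3/2, -2)
through P parallel to MD: direction (1/2, -2); meets DU at F = (3/8, -1/2)
F = D + t·(U−D) with t = 3/4

t = 3/4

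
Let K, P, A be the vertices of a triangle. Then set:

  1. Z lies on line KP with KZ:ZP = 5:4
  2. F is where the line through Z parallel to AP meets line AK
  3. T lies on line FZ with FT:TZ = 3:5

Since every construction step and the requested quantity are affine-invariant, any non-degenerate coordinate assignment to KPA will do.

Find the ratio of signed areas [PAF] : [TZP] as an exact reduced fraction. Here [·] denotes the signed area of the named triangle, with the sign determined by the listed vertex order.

[PAF]:[TZP] = 72/25

Choose coordinates K = (0, 0), P = (1, 0), A = (0, 1).
1. Z lies on line KP with KZ:ZP = 5:4 ⇒ Z = (5/9, 0)
2. F is where the line through Z parallel to AP meets line AK ⇒ F = (0, 5/9)
3. T lies on line FZ with FT:TZ = 3:5 ⇒ T = (5/24, 25/72)
2·[PAF] = 4/9, 2·[TZP] = 25/162
[PAF]:[TZP] = 4/9:25/162 = 72/25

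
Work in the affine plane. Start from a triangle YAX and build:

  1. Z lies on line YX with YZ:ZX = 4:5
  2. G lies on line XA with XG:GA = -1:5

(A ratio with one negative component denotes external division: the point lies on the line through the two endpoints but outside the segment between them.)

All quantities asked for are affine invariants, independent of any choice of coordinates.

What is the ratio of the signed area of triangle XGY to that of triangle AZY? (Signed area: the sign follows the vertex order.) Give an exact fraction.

Choose coordinates Y = (0, 0), A = (1, 0), X = (0, 1).
1. Z lies on line YX with YZ:ZX = 4:5 ⇒ Z = (0, 4/9)
2. G lies on line XA with XG:GA = -1:5 ⇒ G = (-1/4, 5/4)
2·[XGY] = 1/4, 2·[AZY] = 4/9
[XGY]:[AZY] = 1/4:4/9 = 9/16

[XGY]:[AZY] = 9/16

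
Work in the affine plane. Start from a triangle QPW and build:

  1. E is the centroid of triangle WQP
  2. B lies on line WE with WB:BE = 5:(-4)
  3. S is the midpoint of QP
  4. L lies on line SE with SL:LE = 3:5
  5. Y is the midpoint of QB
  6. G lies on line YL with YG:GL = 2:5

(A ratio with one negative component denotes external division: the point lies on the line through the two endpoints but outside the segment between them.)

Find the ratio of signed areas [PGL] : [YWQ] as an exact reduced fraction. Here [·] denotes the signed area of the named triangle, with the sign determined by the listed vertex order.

[PGL]:[YWQ] = -65/112

Assign Q = (0, 0), P = (1, 0), W = (0, 1) — the answer is frame-independent, so this choice is without loss of generality.
1. E is the centroid of triangle WQP ⇒ E = (1/3, 1/3)
2. B lies on line WE with WB:BE = 5:(-4) ⇒ B = (5/3, -7/3)
3. S is the midpoint of QP ⇒ S = (1/2, 0)
4. L lies on line SE with SL:LE = 3:5 ⇒ L = (7/16, 1/8)
5. Y is the midpoint of QB ⇒ Y = (5/6, -7/6)
6. G lies on line YL with YG:GL = 2:5 ⇒ G = (121/168, -67/84)
2·[PGL] = -325/672, 2·[YWQ] = 5/6
[PGL]:[YWQ] = -325/672:5/6 = -65/112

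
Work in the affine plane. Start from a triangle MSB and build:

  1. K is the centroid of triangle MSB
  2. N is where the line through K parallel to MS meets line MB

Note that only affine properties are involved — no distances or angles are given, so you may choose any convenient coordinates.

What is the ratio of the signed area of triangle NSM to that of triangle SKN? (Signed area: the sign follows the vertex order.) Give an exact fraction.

Choose coordinates M = (0, 0), S = (1, 0), B = (0, 1).
1. K is the centroid of triangle MSB ⇒ K = (1/3, 1/3)
2. N is where the line through K parallel to MS meets line MB ⇒ N = (0, 1/3)
2·[NSM] = -1/3, 2·[SKN] = 1/9
[NSM]:[SKN] = -1/3:1/9 = -3

[NSM]:[SKN] = -3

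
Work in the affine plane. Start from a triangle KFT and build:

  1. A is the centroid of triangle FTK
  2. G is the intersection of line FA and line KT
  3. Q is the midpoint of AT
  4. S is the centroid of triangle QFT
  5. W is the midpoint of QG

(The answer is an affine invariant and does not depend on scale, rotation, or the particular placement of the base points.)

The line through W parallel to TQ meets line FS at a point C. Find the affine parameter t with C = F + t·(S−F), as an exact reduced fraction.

t = 15/8

Assign K = (0, 0), F = (1, 0), T = (0, 1) — the answer is frame-independent, so this choice is without loss of generality.
1. A is the centroid of triangle FTK ⇒ A = (1/3, 1/3)
2. G is the intersection of line FA and line KT ⇒ G = (0, 1/2)
3. Q is the midpoint of AT ⇒ Q = (1/6, 2/3)
4. S is the centroid of triangle QFT ⇒ S = (7/18, 5/9)
5. W is the midpoint of QG ⇒ W = (1/12, 7/12)
through W parallel to TQ: direction (1/6, -1/3); meets FS at C = (-7/48, 25/24)
C = F + t·(S−F) with t = 15/8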